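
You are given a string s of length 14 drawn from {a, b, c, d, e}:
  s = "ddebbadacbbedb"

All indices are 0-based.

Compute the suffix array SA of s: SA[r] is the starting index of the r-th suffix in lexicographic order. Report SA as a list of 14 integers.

[7, 5, 13, 4, 3, 9, 10, 8, 6, 12, 0, 1, 2, 11]

rank | idx | suffix
   0 |   7 | acbbedb
   1 |   5 | adacbbedb
   2 |  13 | b
   3 |   4 | badacbbedb
   4 |   3 | bbadacbbedb
   5 |   9 | bbedb
   6 |  10 | bedb
   7 |   8 | cbbedb
   8 |   6 | dacbbedb
   9 |  12 | db
  10 |   0 | ddebbadacbbedb
  11 |   1 | debbadacbbedb
  12 |   2 | ebbadacbbedb
  13 |  11 | edb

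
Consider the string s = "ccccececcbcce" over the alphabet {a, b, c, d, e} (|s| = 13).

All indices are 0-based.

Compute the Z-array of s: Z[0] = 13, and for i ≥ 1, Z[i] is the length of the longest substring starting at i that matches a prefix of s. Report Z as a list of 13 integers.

Z[0]=13
i=1: outside box; Z[1]=3 scan→box=[1,4)
i=2: min(r-i=2, Z[1]=3)=2; Z[2]=2
i=3: min(r-i=1, Z[2]=2)=1; Z[3]=1
i=4: outside box; Z[4]=0
i=5: outside box; Z[5]=1 scan→box=[5,6)
i=6: outside box; Z[6]=0
i=7: outside box; Z[7]=2 scan→box=[7,9)
i=8: min(r-i=1, Z[1]=3)=1; Z[8]=1
i=9: outside box; Z[9]=0
i=10: outside box; Z[10]=2 scan→box=[10,12)
i=11: min(r-i=1, Z[1]=3)=1; Z[11]=1
i=12: outside box; Z[12]=0

[13, 3, 2, 1, 0, 1, 0, 2, 1, 0, 2, 1, 0]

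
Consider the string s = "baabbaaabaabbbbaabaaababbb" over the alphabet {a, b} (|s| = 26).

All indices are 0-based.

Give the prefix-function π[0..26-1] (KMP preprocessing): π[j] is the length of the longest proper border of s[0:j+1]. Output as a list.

π[0] = 0
j=1 s[j]='a': π[1]=0 (border '')
j=2 s[j]='a': π[2]=0 (border '')
j=3 s[j]='b': π[3]=1 (border 'b')
j=4 s[j]='b': k: 1→0; π[4]=1 (border 'b')
j=5 s[j]='a': π[5]=2 (border 'ba')
j=6 s[j]='a': π[6]=3 (border 'baa')
j=7 s[j]='a': k: 3→0; π[7]=0 (border '')
j=8 s[j]='b': π[8]=1 (border 'b')
j=9 s[j]='a': π[9]=2 (border 'ba')
j=10 s[j]='a': π[10]=3 (border 'baa')
j=11 s[j]='b': π[11]=4 (border 'baab')
j=12 s[j]='b': π[12]=5 (border 'baabb')
j=13 s[j]='b': k: 5→1→0; π[13]=1 (border 'b')
j=14 s[j]='b': k: 1→0; π[14]=1 (border 'b')
j=15 s[j]='a': π[15]=2 (border 'ba')
j=16 s[j]='a': π[16]=3 (border 'baa')
j=17 s[j]='b': π[17]=4 (border 'baab')
j=18 s[j]='a': k: 4→1; π[18]=2 (border 'ba')
j=19 s[j]='a': π[19]=3 (border 'baa')
j=20 s[j]='a': k: 3→0; π[20]=0 (border '')
j=21 s[j]='b': π[21]=1 (border 'b')
j=22 s[j]='a': π[22]=2 (border 'ba')
j=23 s[j]='b': k: 2→0; π[23]=1 (border 'b')
j=24 s[j]='b': k: 1→0; π[24]=1 (border 'b')
j=25 s[j]='b': k: 1→0; π[25]=1 (border 'b')

[0, 0, 0, 1, 1, 2, 3, 0, 1, 2, 3, 4, 5, 1, 1, 2, 3, 4, 2, 3, 0, 1, 2, 1, 1, 1]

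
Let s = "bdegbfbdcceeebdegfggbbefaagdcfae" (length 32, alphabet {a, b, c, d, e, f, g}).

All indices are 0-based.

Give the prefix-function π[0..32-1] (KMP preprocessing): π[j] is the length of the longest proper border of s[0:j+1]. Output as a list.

π[0] = 0
j=1 s[j]='d': π[1]=0 (border '')
j=2 s[j]='e': π[2]=0 (border '')
j=3 s[j]='g': π[3]=0 (border '')
j=4 s[j]='b': π[4]=1 (border 'b')
j=5 s[j]='f': k: 1→0; π[5]=0 (border '')
j=6 s[j]='b': π[6]=1 (border 'b')
j=7 s[j]='d': π[7]=2 (border 'bd')
j=8 s[j]='c': k: 2→0; π[8]=0 (border '')
j=9 s[j]='c': π[9]=0 (border '')
j=10 s[j]='e': π[10]=0 (border '')
j=11 s[j]='e': π[11]=0 (border '')
j=12 s[j]='e': π[12]=0 (border '')
j=13 s[j]='b': π[13]=1 (border 'b')
j=14 s[j]='d': π[14]=2 (border 'bd')
j=15 s[j]='e': π[15]=3 (border 'bde')
j=16 s[j]='g': π[16]=4 (border 'bdeg')
j=17 s[j]='f': k: 4→0; π[17]=0 (border '')
j=18 s[j]='g': π[18]=0 (border '')
j=19 s[j]='g': π[19]=0 (border '')
j=20 s[j]='b': π[20]=1 (border 'b')
j=21 s[j]='b': k: 1→0; π[21]=1 (border 'b')
j=22 s[j]='e': k: 1→0; π[22]=0 (border '')
j=23 s[j]='f': π[23]=0 (border '')
j=24 s[j]='a': π[24]=0 (border '')
j=25 s[j]='a': π[25]=0 (border '')
j=26 s[j]='g': π[26]=0 (border '')
j=27 s[j]='d': π[27]=0 (border '')
j=28 s[j]='c': π[28]=0 (border '')
j=29 s[j]='f': π[29]=0 (border '')
j=30 s[j]='a': π[30]=0 (border '')
j=31 s[j]='e': π[31]=0 (border '')

[0, 0, 0, 0, 1, 0, 1, 2, 0, 0, 0, 0, 0, 1, 2, 3, 4, 0, 0, 0, 1, 1, 0, 0, 0, 0, 0, 0, 0, 0, 0, 0]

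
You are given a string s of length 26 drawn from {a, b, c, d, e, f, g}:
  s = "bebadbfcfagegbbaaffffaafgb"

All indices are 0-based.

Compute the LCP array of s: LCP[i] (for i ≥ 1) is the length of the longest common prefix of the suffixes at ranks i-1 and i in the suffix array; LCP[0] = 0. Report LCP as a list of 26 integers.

rank→(start, suffix):
  0 → (15, 'aaffffaafgb')
  1 → (21, 'aafgb')
  2 → (3, 'adbfcfagegbbaaffffaafgb')
  3 → (16, 'affffaafgb')
  4 → (22, 'afgb')
  5 → (9, 'agegbbaaffffaafgb')
  6 → (25, 'b')
  7 → (14, 'baaffffaafgb')
  8 → (2, 'badbfcfagegbbaaffffaafgb')
  9 → (13, 'bbaaffffaafgb')
  10 → (0, 'bebadbfcfagegbbaaffffaafgb')
  11 → (5, 'bfcfagegbbaaffffaafgb')
  12 → (7, 'cfagegbbaaffffaafgb')
  13 → (4, 'dbfcfagegbbaaffffaafgb')
  14 → (1, 'ebadbfcfagegbbaaffffaafgb')
  15 → (11, 'egbbaaffffaafgb')
  16 → (20, 'faafgb')
  17 → (8, 'fagegbbaaffffaafgb')
  18 → (6, 'fcfagegbbaaffffaafgb')
  19 → (19, 'ffaafgb')
  20 → (18, 'fffaafgb')
  21 → (17, 'ffffaafgb')
  22 → (23, 'fgb')
  23 → (24, 'gb')
  24 → (12, 'gbbaaffffaafgb')
  25 → (10, 'gegbbaaffffaafgb')

SA = [15, 21, 3, 16, 22, 9, 25, 14, 2, 13, 0, 5, 7, 4, 1, 11, 20, 8, 6, 19, 18, 17, 23, 24, 12, 10]
i: (SA[i-1],SA[i]) lcp shared
  1: (15,21) 3 'aaf'
  2: (21,3) 1 'a'
  3: (3,16) 1 'a'
  4: (16,22) 2 'af'
  5: (22,9) 1 'a'
  6: (9,25) 0 ''
  7: (25,14) 1 'b'
  8: (14,2) 2 'ba'
  9: (2,13) 1 'b'
  10: (13,0) 1 'b'
  11: (0,5) 1 'b'
  12: (5,7) 0 ''
  13: (7,4) 0 ''
  14: (4,1) 0 ''
  15: (1,11) 1 'e'
  16: (11,20) 0 ''
  17: (20,8) 2 'fa'
  18: (8,6) 1 'f'
  19: (6,19) 1 'f'
  20: (19,18) 2 'ff'
  21: (18,17) 3 'fff'
  22: (17,23) 1 'f'
  23: (23,24) 0 ''
  24: (24,12) 2 'gb'
  25: (12,10) 1 'g'

[0, 3, 1, 1, 2, 1, 0, 1, 2, 1, 1, 1, 0, 0, 0, 1, 0, 2, 1, 1, 2, 3, 1, 0, 2, 1]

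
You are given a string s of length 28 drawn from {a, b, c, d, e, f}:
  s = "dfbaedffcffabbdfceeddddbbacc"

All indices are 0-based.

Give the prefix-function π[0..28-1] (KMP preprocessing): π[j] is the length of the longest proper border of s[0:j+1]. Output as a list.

π[0] = 0
j=1 s[j]='f': π[1]=0 (border '')
j=2 s[j]='b': π[2]=0 (border '')
j=3 s[j]='a': π[3]=0 (border '')
j=4 s[j]='e': π[4]=0 (border '')
j=5 s[j]='d': π[5]=1 (border 'd')
j=6 s[j]='f': π[6]=2 (border 'df')
j=7 s[j]='f': k: 2→0; π[7]=0 (border '')
j=8 s[j]='c': π[8]=0 (border '')
j=9 s[j]='f': π[9]=0 (border '')
j=10 s[j]='f': π[10]=0 (border '')
j=11 s[j]='a': π[11]=0 (border '')
j=12 s[j]='b': π[12]=0 (border '')
j=13 s[j]='b': π[13]=0 (border '')
j=14 s[j]='d': π[14]=1 (border 'd')
j=15 s[j]='f': π[15]=2 (border 'df')
j=16 s[j]='c': k: 2→0; π[16]=0 (border '')
j=17 s[j]='e': π[17]=0 (border '')
j=18 s[j]='e': π[18]=0 (border '')
j=19 s[j]='d': π[19]=1 (border 'd')
j=20 s[j]='d': k: 1→0; π[20]=1 (border 'd')
j=21 s[j]='d': k: 1→0; π[21]=1 (border 'd')
j=22 s[j]='d': k: 1→0; π[22]=1 (border 'd')
j=23 s[j]='b': k: 1→0; π[23]=0 (border '')
j=24 s[j]='b': π[24]=0 (border '')
j=25 s[j]='a': π[25]=0 (border '')
j=26 s[j]='c': π[26]=0 (border '')
j=27 s[j]='c': π[27]=0 (border '')

[0, 0, 0, 0, 0, 1, 2, 0, 0, 0, 0, 0, 0, 0, 1, 2, 0, 0, 0, 1, 1, 1, 1, 0, 0, 0, 0, 0]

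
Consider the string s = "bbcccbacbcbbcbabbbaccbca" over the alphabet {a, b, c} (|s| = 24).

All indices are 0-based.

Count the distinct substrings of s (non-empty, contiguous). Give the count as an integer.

258

sorted suffixes:
  #0 SA[0]=23  'a'
  #1 SA[1]=14  'abbbaccbca'
  #2 SA[2]=6  'acbcbbcbabbbaccbca'
  #3 SA[3]=18  'accbca'
  #4 SA[4]=13  'babbbaccbca'
  #5 SA[5]=5  'bacbcbbcbabbbaccbca'
  #6 SA[6]=17  'baccbca'
  #7 SA[7]=16  'bbaccbca'
  #8 SA[8]=15  'bbbaccbca'
  #9 SA[9]=10  'bbcbabbbaccbca'
  #10 SA[10]=0  'bbcccbacbcbbcbabbbaccbca'
  #11 SA[11]=21  'bca'
  #12 SA[12]=11  'bcbabbbaccbca'
  #13 SA[13]=8  'bcbbcbabbbaccbca'
  #14 SA[14]=1  'bcccbacbcbbcbabbbaccbca'
  #15 SA[15]=22  'ca'
  #16 SA[16]=12  'cbabbbaccbca'
  #17 SA[17]=4  'cbacbcbbcbabbbaccbca'
  #18 SA[18]=9  'cbbcbabbbaccbca'
  #19 SA[19]=20  'cbca'
  #20 SA[20]=7  'cbcbbcbabbbaccbca'
  #21 SA[21]=3  'ccbacbcbbcbabbbaccbca'
  #22 SA[22]=19  'ccbca'
  #23 SA[23]=2  'cccbacbcbbcbabbbaccbca'

SA = [23, 14, 6, 18, 13, 5, 17, 16, 15, 10, 0, 21, 11, 8, 1, 22, 12, 4, 9, 20, 7, 3, 19, 2]
i: (SA[i-1],SA[i]) lcp shared
  1: (23,14) 1 'a'
  2: (14,6) 1 'a'
  3: (6,18) 2 'ac'
  4: (18,13) 0 ''
  5: (13,5) 2 'ba'
  6: (5,17) 3 'bac'
  7: (17,16) 1 'b'
  8: (16,15) 2 'bb'
  9: (15,10) 2 'bb'
  10: (10,0) 3 'bbc'
  11: (0,21) 1 'b'
  12: (21,11) 2 'bc'
  13: (11,8) 3 'bcb'
  14: (8,1) 2 'bc'
  15: (1,22) 0 ''
  16: (22,12) 1 'c'
  17: (12,4) 3 'cba'
  18: (4,9) 2 'cb'
  19: (9,20) 2 'cb'
  20: (20,7) 3 'cbc'
  21: (7,3) 1 'c'
  22: (3,19) 3 'ccb'
  23: (19,2) 2 'cc'

n(n+1)/2 = 24·25/2 = 300
Σ LCP = 0 + 1 + 1 + 2 + 0 + 2 + 3 + 1 + 2 + 2 + 3 + 1 + 2 + 3 + 2 + 0 + 1 + 3 + 2 + 2 + 3 + 1 + 3 + 2 = 42
distinct = 300 − 42 = 258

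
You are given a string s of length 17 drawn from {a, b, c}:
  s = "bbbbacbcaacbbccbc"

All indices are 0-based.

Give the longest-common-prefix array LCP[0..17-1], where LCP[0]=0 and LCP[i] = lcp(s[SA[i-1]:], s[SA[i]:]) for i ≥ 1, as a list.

[0, 1, 3, 0, 1, 2, 3, 2, 1, 2, 2, 0, 1, 1, 2, 3, 1]

sorted suffixes:
  #0 SA[0]=8  'aacbbccbc'
  #1 SA[1]=9  'acbbccbc'
  #2 SA[2]=4  'acbcaacbbccbc'
  #3 SA[3]=3  'bacbcaacbbccbc'
  #4 SA[4]=2  'bbacbcaacbbccbc'
  #5 SA[5]=1  'bbbacbcaacbbccbc'
  #6 SA[6]=0  'bbbbacbcaacbbccbc'
  #7 SA[7]=11  'bbccbc'
  #8 SA[8]=15  'bc'
  #9 SA[9]=6  'bcaacbbccbc'
  #10 SA[10]=12  'bccbc'
  #11 SA[11]=16  'c'
  #12 SA[12]=7  'caacbbccbc'
  #13 SA[13]=10  'cbbccbc'
  #14 SA[14]=14  'cbc'
  #15 SA[15]=5  'cbcaacbbccbc'
  #16 SA[16]=13  'ccbc'

SA = [8, 9, 4, 3, 2, 1, 0, 11, 15, 6, 12, 16, 7, 10, 14, 5, 13]
i: (SA[i-1],SA[i]) lcp shared
  1: (8,9) 1 'a'
  2: (9,4) 3 'acb'
  3: (4,3) 0 ''
  4: (3,2) 1 'b'
  5: (2,1) 2 'bb'
  6: (1,0) 3 'bbb'
  7: (0,11) 2 'bb'
  8: (11,15) 1 'b'
  9: (15,6) 2 'bc'
  10: (6,12) 2 'bc'
  11: (12,16) 0 ''
  12: (16,7) 1 'c'
  13: (7,10) 1 'c'
  14: (10,14) 2 'cb'
  15: (14,5) 3 'cbc'
  16: (5,13) 1 'c'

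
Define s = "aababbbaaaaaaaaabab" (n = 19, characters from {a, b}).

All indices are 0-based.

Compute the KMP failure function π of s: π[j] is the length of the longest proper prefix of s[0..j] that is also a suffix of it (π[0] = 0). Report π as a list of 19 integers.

π[0] = 0
j=1 s[j]='a': π[1]=1 (border 'a')
j=2 s[j]='b': k: 1→0; π[2]=0 (border '')
j=3 s[j]='a': π[3]=1 (border 'a')
j=4 s[j]='b': k: 1→0; π[4]=0 (border '')
j=5 s[j]='b': π[5]=0 (border '')
j=6 s[j]='b': π[6]=0 (border '')
j=7 s[j]='a': π[7]=1 (border 'a')
j=8 s[j]='a': π[8]=2 (border 'aa')
j=9 s[j]='a': k: 2→1; π[9]=2 (border 'aa')
j=10 s[j]='a': k: 2→1; π[10]=2 (border 'aa')
j=11 s[j]='a': k: 2→1; π[11]=2 (border 'aa')
j=12 s[j]='a': k: 2→1; π[12]=2 (border 'aa')
j=13 s[j]='a': k: 2→1; π[13]=2 (border 'aa')
j=14 s[j]='a': k: 2→1; π[14]=2 (border 'aa')
j=15 s[j]='a': k: 2→1; π[15]=2 (border 'aa')
j=16 s[j]='b': π[16]=3 (border 'aab')
j=17 s[j]='a': π[17]=4 (border 'aaba')
j=18 s[j]='b': π[18]=5 (border 'aabab')

[0, 1, 0, 1, 0, 0, 0, 1, 2, 2, 2, 2, 2, 2, 2, 2, 3, 4, 5]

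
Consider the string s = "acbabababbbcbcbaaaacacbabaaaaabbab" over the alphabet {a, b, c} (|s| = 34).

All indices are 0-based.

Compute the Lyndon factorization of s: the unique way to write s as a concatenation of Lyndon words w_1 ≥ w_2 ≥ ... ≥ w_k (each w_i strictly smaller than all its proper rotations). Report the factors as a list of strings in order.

emit factor 1: 'acb' (i=0, period=3)
emit factor 2: 'abababbbcbcb' (i=3, period=12)
emit factor 3: 'aaaacacbab' (i=15, period=10)
emit factor 4: 'aaaaabbab' (i=25, period=9)

["acb", "abababbbcbcb", "aaaacacbab", "aaaaabbab"]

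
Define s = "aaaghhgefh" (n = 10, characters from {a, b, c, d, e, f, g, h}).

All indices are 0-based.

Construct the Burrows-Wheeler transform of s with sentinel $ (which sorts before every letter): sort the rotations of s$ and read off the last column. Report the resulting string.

h$aagehafhg

rank  rotation     last
    0  $aaaghhgefh  h
    1  aaaghhgefh$  $
    2  aaghhgefh$a  a
    3  aghhgefh$aa  a
    4  efh$aaaghhg  g
    5  fh$aaaghhge  e
    6  gefh$aaaghh  h
    7  ghhgefh$aaa  a
    8  h$aaaghhgef  f
    9  hgefh$aaagh  h
   10  hhgefh$aaag  g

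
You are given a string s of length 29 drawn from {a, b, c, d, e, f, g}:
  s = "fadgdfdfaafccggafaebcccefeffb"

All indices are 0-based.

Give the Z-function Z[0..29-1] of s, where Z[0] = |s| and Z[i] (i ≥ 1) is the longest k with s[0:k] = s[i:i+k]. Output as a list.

[29, 0, 0, 0, 0, 1, 0, 2, 0, 0, 1, 0, 0, 0, 0, 0, 2, 0, 0, 0, 0, 0, 0, 0, 1, 0, 1, 1, 0]

Z[0]=29
i=1: outside box; Z[1]=0
i=2: outside box; Z[2]=0
i=3: outside box; Z[3]=0
i=4: outside box; Z[4]=0
i=5: outside box; Z[5]=1 grow→box=[5,6)
i=6: outside box; Z[6]=0
i=7: outside box; Z[7]=2 grow→box=[7,9)
i=8: min(r-i=1, Z[1]=0)=0; Z[8]=0
i=9: outside box; Z[9]=0
i=10: outside box; Z[10]=1 grow→box=[10,11)
i=11: outside box; Z[11]=0
i=12: outside box; Z[12]=0
i=13: outside box; Z[13]=0
i=14: outside box; Z[14]=0
i=15: outside box; Z[15]=0
i=16: outside box; Z[16]=2 grow→box=[16,18)
i=17: min(r-i=1, Z[1]=0)=0; Z[17]=0
i=18: outside box; Z[18]=0
i=19: outside box; Z[19]=0
i=20: outside box; Z[20]=0
i=21: outside box; Z[21]=0
i=22: outside box; Z[22]=0
i=23: outside box; Z[23]=0
i=24: outside box; Z[24]=1 grow→box=[24,25)
i=25: outside box; Z[25]=0
i=26: outside box; Z[26]=1 grow→box=[26,27)
i=27: outside box; Z[27]=1 grow→box=[27,28)
i=28: outside box; Z[28]=0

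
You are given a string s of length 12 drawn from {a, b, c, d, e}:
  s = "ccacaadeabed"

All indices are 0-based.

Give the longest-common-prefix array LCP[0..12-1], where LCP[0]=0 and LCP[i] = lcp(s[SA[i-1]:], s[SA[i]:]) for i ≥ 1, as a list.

sorted suffixes:
  #0 SA[0]=4  'aadeabed'
  #1 SA[1]=8  'abed'
  #2 SA[2]=2  'acaadeabed'
  #3 SA[3]=5  'adeabed'
  #4 SA[4]=9  'bed'
  #5 SA[5]=3  'caadeabed'
  #6 SA[6]=1  'cacaadeabed'
  #7 SA[7]=0  'ccacaadeabed'
  #8 SA[8]=11  'd'
  #9 SA[9]=6  'deabed'
  #10 SA[10]=7  'eabed'
  #11 SA[11]=10  'ed'

SA = [4, 8, 2, 5, 9, 3, 1, 0, 11, 6, 7, 10]
rank  pair      lcp
   1  s[4:],s[8:]  1  'a'
   2  s[8:],s[2:]  1  'a'
   3  s[2:],s[5:]  1  'a'
   4  s[5:],s[9:]  0  ''
   5  s[9:],s[3:]  0  ''
   6  s[3:],s[1:]  2  'ca'
   7  s[1:],s[0:]  1  'c'
   8  s[0:],s[11:]  0  ''
   9  s[11:],s[6:]  1  'd'
  10  s[6:],s[7:]  0  ''
  11  s[7:],s[10:]  1  'e'

[0, 1, 1, 1, 0, 0, 2, 1, 0, 1, 0, 1]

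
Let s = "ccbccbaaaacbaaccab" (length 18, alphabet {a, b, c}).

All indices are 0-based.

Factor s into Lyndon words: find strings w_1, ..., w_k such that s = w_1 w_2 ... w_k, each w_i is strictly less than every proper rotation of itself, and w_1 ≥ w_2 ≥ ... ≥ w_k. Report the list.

["c", "c", "bcc", "b", "aaaacbaaccab"]

emit factor 1: 'c' (i=0, period=1)
emit factor 2: 'c' (i=1, period=1)
emit factor 3: 'bcc' (i=2, period=3)
emit factor 4: 'b' (i=5, period=1)
emit factor 5: 'aaaacbaaccab' (i=6, period=12)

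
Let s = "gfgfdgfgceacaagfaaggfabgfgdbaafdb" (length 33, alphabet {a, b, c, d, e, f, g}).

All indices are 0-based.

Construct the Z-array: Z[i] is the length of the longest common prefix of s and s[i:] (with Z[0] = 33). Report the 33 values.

Z[0]=33
i=1: fresh scan; Z[1]=0
i=2: fresh scan; Z[2]=2 grow→box=[2,4)
i=3: min(r-i=1, Z[1]=0)=0; Z[3]=0
i=4: fresh scan; Z[4]=0
i=5: fresh scan; Z[5]=3 grow→box=[5,8)
i=6: min(r-i=2, Z[1]=0)=0; Z[6]=0
i=7: min(r-i=1, Z[2]=2)=1; Z[7]=1
i=8: fresh scan; Z[8]=0
i=9: fresh scan; Z[9]=0
i=10: fresh scan; Z[10]=0
i=11: fresh scan; Z[11]=0
i=12: fresh scan; Z[12]=0
i=13: fresh scan; Z[13]=0
i=14: fresh scan; Z[14]=2 grow→box=[14,16)
i=15: min(r-i=1, Z[1]=0)=0; Z[15]=0
i=16: fresh scan; Z[16]=0
i=17: fresh scan; Z[17]=0
i=18: fresh scan; Z[18]=1 grow→box=[18,19)
i=19: fresh scan; Z[19]=2 grow→box=[19,21)
i=20: min(r-i=1, Z[1]=0)=0; Z[20]=0
i=21: fresh scan; Z[21]=0
i=22: fresh scan; Z[22]=0
i=23: fresh scan; Z[23]=3 grow→box=[23,26)
i=24: min(r-i=2, Z[1]=0)=0; Z[24]=0
i=25: min(r-i=1, Z[2]=2)=1; Z[25]=1
i=26: fresh scan; Z[26]=0
i=27: fresh scan; Z[27]=0
i=28: fresh scan; Z[28]=0
i=29: fresh scan; Z[29]=0
i=30: fresh scan; Z[30]=0
i=31: fresh scan; Z[31]=0
i=32: fresh scan; Z[32]=0

[33, 0, 2, 0, 0, 3, 0, 1, 0, 0, 0, 0, 0, 0, 2, 0, 0, 0, 1, 2, 0, 0, 0, 3, 0, 1, 0, 0, 0, 0, 0, 0, 0]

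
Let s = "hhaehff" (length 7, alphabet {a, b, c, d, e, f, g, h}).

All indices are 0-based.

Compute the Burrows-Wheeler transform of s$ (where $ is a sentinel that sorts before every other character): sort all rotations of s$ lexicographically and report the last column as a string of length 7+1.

fhafhhe$

rank  rotation  last
    0  $hhaehff  f
    1  aehff$hh  h
    2  ehff$hha  a
    3  f$hhaehf  f
    4  ff$hhaeh  h
    5  haehff$h  h
    6  hff$hhae  e
    7  hhaehff$  $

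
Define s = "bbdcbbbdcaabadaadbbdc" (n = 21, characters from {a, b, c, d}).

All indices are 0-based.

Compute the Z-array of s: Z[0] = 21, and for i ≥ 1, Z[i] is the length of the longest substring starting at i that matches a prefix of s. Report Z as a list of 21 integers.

[21, 1, 0, 0, 2, 4, 1, 0, 0, 0, 0, 1, 0, 0, 0, 0, 0, 4, 1, 0, 0]

Z[0]=21
i=1: outside box; Z[1]=1 grow→box=[1,2)
i=2: outside box; Z[2]=0
i=3: outside box; Z[3]=0
i=4: outside box; Z[4]=2 grow→box=[4,6)
i=5: min(r-i=1, Z[1]=1)=1; Z[5]=4 grow→box=[5,9)
i=6: min(r-i=3, Z[1]=1)=1; Z[6]=1
i=7: min(r-i=2, Z[2]=0)=0; Z[7]=0
i=8: min(r-i=1, Z[3]=0)=0; Z[8]=0
i=9: outside box; Z[9]=0
i=10: outside box; Z[10]=0
i=11: outside box; Z[11]=1 grow→box=[11,12)
i=12: outside box; Z[12]=0
i=13: outside box; Z[13]=0
i=14: outside box; Z[14]=0
i=15: outside box; Z[15]=0
i=16: outside box; Z[16]=0
i=17: outside box; Z[17]=4 grow→box=[17,21)
i=18: min(r-i=3, Z[1]=1)=1; Z[18]=1
i=19: min(r-i=2, Z[2]=0)=0; Z[19]=0
i=20: min(r-i=1, Z[3]=0)=0; Z[20]=0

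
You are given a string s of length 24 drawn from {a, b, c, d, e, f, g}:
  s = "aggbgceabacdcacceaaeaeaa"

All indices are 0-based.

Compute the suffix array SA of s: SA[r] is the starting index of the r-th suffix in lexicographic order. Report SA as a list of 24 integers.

sorted suffixes:
  #0 SA[0]=23  'a'
  #1 SA[1]=22  'aa'
  #2 SA[2]=17  'aaeaeaa'
  #3 SA[3]=7  'abacdcacceaaeaeaa'
  #4 SA[4]=13  'acceaaeaeaa'
  #5 SA[5]=9  'acdcacceaaeaeaa'
  #6 SA[6]=20  'aeaa'
  #7 SA[7]=18  'aeaeaa'
  #8 SA[8]=0  'aggbgceabacdcacceaaeaeaa'
  #9 SA[9]=8  'bacdcacceaaeaeaa'
  #10 SA[10]=3  'bgceabacdcacceaaeaeaa'
  #11 SA[11]=12  'cacceaaeaeaa'
  #12 SA[12]=14  'cceaaeaeaa'
  #13 SA[13]=10  'cdcacceaaeaeaa'
  #14 SA[14]=15  'ceaaeaeaa'
  #15 SA[15]=5  'ceabacdcacceaaeaeaa'
  #16 SA[16]=11  'dcacceaaeaeaa'
  #17 SA[17]=21  'eaa'
  #18 SA[18]=16  'eaaeaeaa'
  #19 SA[19]=6  'eabacdcacceaaeaeaa'
  #20 SA[20]=19  'eaeaa'
  #21 SA[21]=2  'gbgceabacdcacceaaeaeaa'
  #22 SA[22]=4  'gceabacdcacceaaeaeaa'
  #23 SA[23]=1  'ggbgceabacdcacceaaeaeaa'

[23, 22, 17, 7, 13, 9, 20, 18, 0, 8, 3, 12, 14, 10, 15, 5, 11, 21, 16, 6, 19, 2, 4, 1]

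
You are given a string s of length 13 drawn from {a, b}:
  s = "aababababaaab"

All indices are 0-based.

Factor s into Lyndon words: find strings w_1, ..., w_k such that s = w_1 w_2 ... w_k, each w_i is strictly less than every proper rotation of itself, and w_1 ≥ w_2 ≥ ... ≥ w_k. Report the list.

emit factor 1: 'aabababab' (i=0, period=9)
emit factor 2: 'aaab' (i=9, period=4)

["aabababab", "aaab"]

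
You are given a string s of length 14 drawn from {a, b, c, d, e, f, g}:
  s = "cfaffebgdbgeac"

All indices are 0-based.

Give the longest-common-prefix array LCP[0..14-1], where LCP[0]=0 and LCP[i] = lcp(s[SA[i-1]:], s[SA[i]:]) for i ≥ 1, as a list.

sorted suffixes:
  #0 SA[0]=12  'ac'
  #1 SA[1]=2  'affebgdbgeac'
  #2 SA[2]=6  'bgdbgeac'
  #3 SA[3]=9  'bgeac'
  #4 SA[4]=13  'c'
  #5 SA[5]=0  'cfaffebgdbgeac'
  #6 SA[6]=8  'dbgeac'
  #7 SA[7]=11  'eac'
  #8 SA[8]=5  'ebgdbgeac'
  #9 SA[9]=1  'faffebgdbgeac'
  #10 SA[10]=4  'febgdbgeac'
  #11 SA[11]=3  'ffebgdbgeac'
  #12 SA[12]=7  'gdbgeac'
  #13 SA[13]=10  'geac'

SA = [12, 2, 6, 9, 13, 0, 8, 11, 5, 1, 4, 3, 7, 10]
i: (SA[i-1],SA[i]) lcp shared
  1: (12,2) 1 'a'
  2: (2,6) 0 ''
  3: (6,9) 2 'bg'
  4: (9,13) 0 ''
  5: (13,0) 1 'c'
  6: (0,8) 0 ''
  7: (8,11) 0 ''
  8: (11,5) 1 'e'
  9: (5,1) 0 ''
  10: (1,4) 1 'f'
  11: (4,3) 1 'f'
  12: (3,7) 0 ''
  13: (7,10) 1 'g'

[0, 1, 0, 2, 0, 1, 0, 0, 1, 0, 1, 1, 0, 1]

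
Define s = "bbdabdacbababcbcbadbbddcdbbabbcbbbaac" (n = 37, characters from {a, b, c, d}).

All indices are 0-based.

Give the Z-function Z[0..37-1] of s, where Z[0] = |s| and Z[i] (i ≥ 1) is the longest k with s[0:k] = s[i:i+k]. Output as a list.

Z[0]=37
i=1: outside box; Z[1]=1 grow→box=[1,2)
i=2: outside box; Z[2]=0
i=3: outside box; Z[3]=0
i=4: outside box; Z[4]=1 grow→box=[4,5)
i=5: outside box; Z[5]=0
i=6: outside box; Z[6]=0
i=7: outside box; Z[7]=0
i=8: outside box; Z[8]=1 grow→box=[8,9)
i=9: outside box; Z[9]=0
i=10: outside box; Z[10]=1 grow→box=[10,11)
i=11: outside box; Z[11]=0
i=12: outside box; Z[12]=1 grow→box=[12,13)
i=13: outside box; Z[13]=0
i=14: outside box; Z[14]=1 grow→box=[14,15)
i=15: outside box; Z[15]=0
i=16: outside box; Z[16]=1 grow→box=[16,17)
i=17: outside box; Z[17]=0
i=18: outside box; Z[18]=0
i=19: outside box; Z[19]=3 grow→box=[19,22)
i=20: min(r-i=2, Z[1]=1)=1; Z[20]=1
i=21: min(r-i=1, Z[2]=0)=0; Z[21]=0
i=22: outside box; Z[22]=0
i=23: outside box; Z[23]=0
i=24: outside box; Z[24]=0
i=25: outside box; Z[25]=2 grow→box=[25,27)
i=26: min(r-i=1, Z[1]=1)=1; Z[26]=1
i=27: outside box; Z[27]=0
i=28: outside box; Z[28]=2 grow→box=[28,30)
i=29: min(r-i=1, Z[1]=1)=1; Z[29]=1
i=30: outside box; Z[30]=0
i=31: outside box; Z[31]=2 grow→box=[31,33)
i=32: min(r-i=1, Z[1]=1)=1; Z[32]=2 grow→box=[32,34)
i=33: min(r-i=1, Z[1]=1)=1; Z[33]=1
i=34: outside box; Z[34]=0
i=35: outside box; Z[35]=0
i=36: outside box; Z[36]=0

[37, 1, 0, 0, 1, 0, 0, 0, 1, 0, 1, 0, 1, 0, 1, 0, 1, 0, 0, 3, 1, 0, 0, 0, 0, 2, 1, 0, 2, 1, 0, 2, 2, 1, 0, 0, 0]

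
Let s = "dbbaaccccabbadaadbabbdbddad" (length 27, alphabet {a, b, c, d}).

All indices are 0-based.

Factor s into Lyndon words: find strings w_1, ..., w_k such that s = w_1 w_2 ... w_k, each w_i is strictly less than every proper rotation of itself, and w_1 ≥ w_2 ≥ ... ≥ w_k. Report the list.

emit factor 1: 'd' (i=0, period=1)
emit factor 2: 'b' (i=1, period=1)
emit factor 3: 'b' (i=2, period=1)
emit factor 4: 'aaccccabbadaadbabbdbddad' (i=3, period=24)

["d", "b", "b", "aaccccabbadaadbabbdbddad"]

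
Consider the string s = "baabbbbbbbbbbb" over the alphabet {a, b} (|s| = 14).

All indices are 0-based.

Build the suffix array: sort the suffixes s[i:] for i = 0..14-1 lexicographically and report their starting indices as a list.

[1, 2, 13, 0, 12, 11, 10, 9, 8, 7, 6, 5, 4, 3]

sorted suffixes:
  #0 SA[0]=1  'aabbbbbbbbbbb'
  #1 SA[1]=2  'abbbbbbbbbbb'
  #2 SA[2]=13  'b'
  #3 SA[3]=0  'baabbbbbbbbbbb'
  #4 SA[4]=12  'bb'
  #5 SA[5]=11  'bbb'
  #6 SA[6]=10  'bbbb'
  #7 SA[7]=9  'bbbbb'
  #8 SA[8]=8  'bbbbbb'
  #9 SA[9]=7  'bbbbbbb'
  #10 SA[10]=6  'bbbbbbbb'
  #11 SA[11]=5  'bbbbbbbbb'
  #12 SA[12]=4  'bbbbbbbbbb'
  #13 SA[13]=3  'bbbbbbbbbbb'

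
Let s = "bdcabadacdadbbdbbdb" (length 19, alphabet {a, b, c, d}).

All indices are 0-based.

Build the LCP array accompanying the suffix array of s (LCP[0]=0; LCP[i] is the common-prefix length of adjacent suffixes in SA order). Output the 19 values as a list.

rank | idx | suffix
   0 |   3 | abadacdadbbdbbdb
   1 |   7 | acdadbbdbbdb
   2 |   5 | adacdadbbdbbdb
   3 |  10 | adbbdbbdb
   4 |  18 | b
   5 |   4 | badacdadbbdbbdb
   6 |  15 | bbdb
   7 |  12 | bbdbbdb
   8 |  16 | bdb
   9 |  13 | bdbbdb
  10 |   0 | bdcabadacdadbbdbbdb
  11 |   2 | cabadacdadbbdbbdb
  12 |   8 | cdadbbdbbdb
  13 |   6 | dacdadbbdbbdb
  14 |   9 | dadbbdbbdb
  15 |  17 | db
  16 |  14 | dbbdb
  17 |  11 | dbbdbbdb
  18 |   1 | dcabadacdadbbdbbdb

SA = [3, 7, 5, 10, 18, 4, 15, 12, 16, 13, 0, 2, 8, 6, 9, 17, 14, 11, 1]
rank  pair      lcp
   1  s[3:],s[7:]  1  'a'
   2  s[7:],s[5:]  1  'a'
   3  s[5:],s[10:]  2  'ad'
   4  s[10:],s[18:]  0  ''
   5  s[18:],s[4:]  1  'b'
   6  s[4:],s[15:]  1  'b'
   7  s[15:],s[12:]  4  'bbdb'
   8  s[12:],s[16:]  1  'b'
   9  s[16:],s[13:]  3  'bdb'
  10  s[13:],s[0:]  2  'bd'
  11  s[0:],s[2:]  0  ''
  12  s[2:],s[8:]  1  'c'
  13  s[8:],s[6:]  0  ''
  14  s[6:],s[9:]  2  'da'
  15  s[9:],s[17:]  1  'd'
  16  s[17:],s[14:]  2  'db'
  17  s[14:],s[11:]  5  'dbbdb'
  18  s[11:],s[1:]  1  'd'

[0, 1, 1, 2, 0, 1, 1, 4, 1, 3, 2, 0, 1, 0, 2, 1, 2, 5, 1]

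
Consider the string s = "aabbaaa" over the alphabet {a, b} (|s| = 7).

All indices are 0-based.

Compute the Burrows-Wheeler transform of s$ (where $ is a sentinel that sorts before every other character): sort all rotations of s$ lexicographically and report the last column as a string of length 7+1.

aaab$aba

rank  rotation  last
    0  $aabbaaa  a
    1  a$aabbaa  a
    2  aa$aabba  a
    3  aaa$aabb  b
    4  aabbaaa$  $
    5  abbaaa$a  a
    6  baaa$aab  b
    7  bbaaa$aa  a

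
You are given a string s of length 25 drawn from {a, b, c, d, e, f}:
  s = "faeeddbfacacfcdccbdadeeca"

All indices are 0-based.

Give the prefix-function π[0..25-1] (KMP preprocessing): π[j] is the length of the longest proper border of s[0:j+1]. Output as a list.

[0, 0, 0, 0, 0, 0, 0, 1, 2, 0, 0, 0, 1, 0, 0, 0, 0, 0, 0, 0, 0, 0, 0, 0, 0]

π[0] = 0
j=1 s[j]='a': π[1]=0 (border '')
j=2 s[j]='e': π[2]=0 (border '')
j=3 s[j]='e': π[3]=0 (border '')
j=4 s[j]='d': π[4]=0 (border '')
j=5 s[j]='d': π[5]=0 (border '')
j=6 s[j]='b': π[6]=0 (border '')
j=7 s[j]='f': π[7]=1 (border 'f')
j=8 s[j]='a': π[8]=2 (border 'fa')
j=9 s[j]='c': k: 2→0; π[9]=0 (border '')
j=10 s[j]='a': π[10]=0 (border '')
j=11 s[j]='c': π[11]=0 (border '')
j=12 s[j]='f': π[12]=1 (border 'f')
j=13 s[j]='c': k: 1→0; π[13]=0 (border '')
j=14 s[j]='d': π[14]=0 (border '')
j=15 s[j]='c': π[15]=0 (border '')
j=16 s[j]='c': π[16]=0 (border '')
j=17 s[j]='b': π[17]=0 (border '')
j=18 s[j]='d': π[18]=0 (border '')
j=19 s[j]='a': π[19]=0 (border '')
j=20 s[j]='d': π[20]=0 (border '')
j=21 s[j]='e': π[21]=0 (border '')
j=22 s[j]='e': π[22]=0 (border '')
j=23 s[j]='c': π[23]=0 (border '')
j=24 s[j]='a': π[24]=0 (border '')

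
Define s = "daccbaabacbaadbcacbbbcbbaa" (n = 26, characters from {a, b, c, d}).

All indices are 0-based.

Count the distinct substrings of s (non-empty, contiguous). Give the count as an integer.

rank→(start, suffix):
  0 → (25, 'a')
  1 → (24, 'aa')
  2 → (5, 'aabacbaadbcacbbbcbbaa')
  3 → (11, 'aadbcacbbbcbbaa')
  4 → (6, 'abacbaadbcacbbbcbbaa')
  5 → (8, 'acbaadbcacbbbcbbaa')
  6 → (16, 'acbbbcbbaa')
  7 → (1, 'accbaabacbaadbcacbbbcbbaa')
  8 → (12, 'adbcacbbbcbbaa')
  9 → (23, 'baa')
  10 → (4, 'baabacbaadbcacbbbcbbaa')
  11 → (10, 'baadbcacbbbcbbaa')
  12 → (7, 'bacbaadbcacbbbcbbaa')
  13 → (22, 'bbaa')
  14 → (18, 'bbbcbbaa')
  15 → (19, 'bbcbbaa')
  16 → (14, 'bcacbbbcbbaa')
  17 → (20, 'bcbbaa')
  18 → (15, 'cacbbbcbbaa')
  19 → (3, 'cbaabacbaadbcacbbbcbbaa')
  20 → (9, 'cbaadbcacbbbcbbaa')
  21 → (21, 'cbbaa')
  22 → (17, 'cbbbcbbaa')
  23 → (2, 'ccbaabacbaadbcacbbbcbbaa')
  24 → (0, 'daccbaabacbaadbcacbbbcbbaa')
  25 → (13, 'dbcacbbbcbbaa')

SA = [25, 24, 5, 11, 6, 8, 16, 1, 12, 23, 4, 10, 7, 22, 18, 19, 14, 20, 15, 3, 9, 21, 17, 2, 0, 13]
i: (SA[i-1],SA[i]) lcp shared
  1: (25,24) 1 'a'
  2: (24,5) 2 'aa'
  3: (5,11) 2 'aa'
  4: (11,6) 1 'a'
  5: (6,8) 1 'a'
  6: (8,16) 3 'acb'
  7: (16,1) 2 'ac'
  8: (1,12) 1 'a'
  9: (12,23) 0 ''
  10: (23,4) 3 'baa'
  11: (4,10) 3 'baa'
  12: (10,7) 2 'ba'
  13: (7,22) 1 'b'
  14: (22,18) 2 'bb'
  15: (18,19) 2 'bb'
  16: (19,14) 1 'b'
  17: (14,20) 2 'bc'
  18: (20,15) 0 ''
  19: (15,3) 1 'c'
  20: (3,9) 4 'cbaa'
  21: (9,21) 2 'cb'
  22: (21,17) 3 'cbb'
  23: (17,2) 1 'c'
  24: (2,0) 0 ''
  25: (0,13) 1 'd'

n(n+1)/2 = 26·27/2 = 351
Σ LCP = 0 + 1 + 2 + 2 + 1 + 1 + 3 + 2 + 1 + 0 + 3 + 3 + 2 + 1 + 2 + 2 + 1 + 2 + 0 + 1 + 4 + 2 + 3 + 1 + 0 + 1 = 41
distinct = 351 − 41 = 310

310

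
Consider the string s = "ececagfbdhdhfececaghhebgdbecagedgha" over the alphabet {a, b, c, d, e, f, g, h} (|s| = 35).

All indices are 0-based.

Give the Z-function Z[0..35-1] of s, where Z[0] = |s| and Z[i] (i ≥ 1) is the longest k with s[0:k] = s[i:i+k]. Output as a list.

Z[0]=35
i=1: fresh scan; Z[1]=0
i=2: fresh scan; Z[2]=2 extend→box=[2,4)
i=3: min(r-i=1, Z[1]=0)=0; Z[3]=0
i=4: fresh scan; Z[4]=0
i=5: fresh scan; Z[5]=0
i=6: fresh scan; Z[6]=0
i=7: fresh scan; Z[7]=0
i=8: fresh scan; Z[8]=0
i=9: fresh scan; Z[9]=0
i=10: fresh scan; Z[10]=0
i=11: fresh scan; Z[11]=0
i=12: fresh scan; Z[12]=0
i=13: fresh scan; Z[13]=6 extend→box=[13,19)
i=14: min(r-i=5, Z[1]=0)=0; Z[14]=0
i=15: min(r-i=4, Z[2]=2)=2; Z[15]=2
i=16: min(r-i=3, Z[3]=0)=0; Z[16]=0
i=17: min(r-i=2, Z[4]=0)=0; Z[17]=0
i=18: min(r-i=1, Z[5]=0)=0; Z[18]=0
i=19: fresh scan; Z[19]=0
i=20: fresh scan; Z[20]=0
i=21: fresh scan; Z[21]=1 extend→box=[21,22)
i=22: fresh scan; Z[22]=0
i=23: fresh scan; Z[23]=0
i=24: fresh scan; Z[24]=0
i=25: fresh scan; Z[25]=0
i=26: fresh scan; Z[26]=2 extend→box=[26,28)
i=27: min(r-i=1, Z[1]=0)=0; Z[27]=0
i=28: fresh scan; Z[28]=0
i=29: fresh scan; Z[29]=0
i=30: fresh scan; Z[30]=1 extend→box=[30,31)
i=31: fresh scan; Z[31]=0
i=32: fresh scan; Z[32]=0
i=33: fresh scan; Z[33]=0
i=34: fresh scan; Z[34]=0

[35, 0, 2, 0, 0, 0, 0, 0, 0, 0, 0, 0, 0, 6, 0, 2, 0, 0, 0, 0, 0, 1, 0, 0, 0, 0, 2, 0, 0, 0, 1, 0, 0, 0, 0]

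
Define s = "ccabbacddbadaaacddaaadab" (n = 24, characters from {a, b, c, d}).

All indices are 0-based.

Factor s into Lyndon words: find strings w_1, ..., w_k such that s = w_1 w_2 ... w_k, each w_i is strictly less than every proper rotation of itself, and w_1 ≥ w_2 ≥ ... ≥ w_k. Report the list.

["c", "c", "abbacddbad", "aaacddaaadab"]

emit factor 1: 'c' (i=0, period=1)
emit factor 2: 'c' (i=1, period=1)
emit factor 3: 'abbacddbad' (i=2, period=10)
emit factor 4: 'aaacddaaadab' (i=12, period=12)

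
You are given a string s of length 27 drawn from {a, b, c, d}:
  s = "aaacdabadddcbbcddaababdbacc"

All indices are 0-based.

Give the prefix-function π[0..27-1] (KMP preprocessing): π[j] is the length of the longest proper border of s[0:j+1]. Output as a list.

π[0] = 0
j=1 s[j]='a': π[1]=1 (border 'a')
j=2 s[j]='a': π[2]=2 (border 'aa')
j=3 s[j]='c': k: 2→1→0; π[3]=0 (border '')
j=4 s[j]='d': π[4]=0 (border '')
j=5 s[j]='a': π[5]=1 (border 'a')
j=6 s[j]='b': k: 1→0; π[6]=0 (border '')
j=7 s[j]='a': π[7]=1 (border 'a')
j=8 s[j]='d': k: 1→0; π[8]=0 (border '')
j=9 s[j]='d': π[9]=0 (border '')
j=10 s[j]='d': π[10]=0 (border '')
j=11 s[j]='c': π[11]=0 (border '')
j=12 s[j]='b': π[12]=0 (border '')
j=13 s[j]='b': π[13]=0 (border '')
j=14 s[j]='c': π[14]=0 (border '')
j=15 s[j]='d': π[15]=0 (border '')
j=16 s[j]='d': π[16]=0 (border '')
j=17 s[j]='a': π[17]=1 (border 'a')
j=18 s[j]='a': π[18]=2 (border 'aa')
j=19 s[j]='b': k: 2→1→0; π[19]=0 (border '')
j=20 s[j]='a': π[20]=1 (border 'a')
j=21 s[j]='b': k: 1→0; π[21]=0 (border '')
j=22 s[j]='d': π[22]=0 (border '')
j=23 s[j]='b': π[23]=0 (border '')
j=24 s[j]='a': π[24]=1 (border 'a')
j=25 s[j]='c': k: 1→0; π[25]=0 (border '')
j=26 s[j]='c': π[26]=0 (border '')

[0, 1, 2, 0, 0, 1, 0, 1, 0, 0, 0, 0, 0, 0, 0, 0, 0, 1, 2, 0, 1, 0, 0, 0, 1, 0, 0]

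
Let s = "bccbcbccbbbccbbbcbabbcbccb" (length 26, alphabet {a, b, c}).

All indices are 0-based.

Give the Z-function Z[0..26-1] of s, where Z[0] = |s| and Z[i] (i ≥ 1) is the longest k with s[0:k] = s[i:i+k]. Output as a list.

Z[0]=26
i=1: outside box; Z[1]=0
i=2: outside box; Z[2]=0
i=3: outside box; Z[3]=2 extend→box=[3,5)
i=4: min(r-i=1, Z[1]=0)=0; Z[4]=0
i=5: outside box; Z[5]=4 extend→box=[5,9)
i=6: min(r-i=3, Z[1]=0)=0; Z[6]=0
i=7: min(r-i=2, Z[2]=0)=0; Z[7]=0
i=8: min(r-i=1, Z[3]=2)=1; Z[8]=1
i=9: outside box; Z[9]=1 extend→box=[9,10)
i=10: outside box; Z[10]=4 extend→box=[10,14)
i=11: min(r-i=3, Z[1]=0)=0; Z[11]=0
i=12: min(r-i=2, Z[2]=0)=0; Z[12]=0
i=13: min(r-i=1, Z[3]=2)=1; Z[13]=1
i=14: outside box; Z[14]=1 extend→box=[14,15)
i=15: outside box; Z[15]=2 extend→box=[15,17)
i=16: min(r-i=1, Z[1]=0)=0; Z[16]=0
i=17: outside box; Z[17]=1 extend→box=[17,18)
i=18: outside box; Z[18]=0
i=19: outside box; Z[19]=1 extend→box=[19,20)
i=20: outside box; Z[20]=2 extend→box=[20,22)
i=21: min(r-i=1, Z[1]=0)=0; Z[21]=0
i=22: outside box; Z[22]=4 extend→box=[22,26)
i=23: min(r-i=3, Z[1]=0)=0; Z[23]=0
i=24: min(r-i=2, Z[2]=0)=0; Z[24]=0
i=25: min(r-i=1, Z[3]=2)=1; Z[25]=1

[26, 0, 0, 2, 0, 4, 0, 0, 1, 1, 4, 0, 0, 1, 1, 2, 0, 1, 0, 1, 2, 0, 4, 0, 0, 1]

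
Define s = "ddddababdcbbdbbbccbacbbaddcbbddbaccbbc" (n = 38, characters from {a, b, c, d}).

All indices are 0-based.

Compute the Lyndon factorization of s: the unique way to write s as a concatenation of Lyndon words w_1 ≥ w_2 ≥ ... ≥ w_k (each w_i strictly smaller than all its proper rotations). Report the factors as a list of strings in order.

emit factor 1: 'd' (i=0, period=1)
emit factor 2: 'd' (i=1, period=1)
emit factor 3: 'd' (i=2, period=1)
emit factor 4: 'd' (i=3, period=1)
emit factor 5: 'ababdcbbdbbbccbacbbaddcbbddbaccbbc' (i=4, period=34)

["d", "d", "d", "d", "ababdcbbdbbbccbacbbaddcbbddbaccbbc"]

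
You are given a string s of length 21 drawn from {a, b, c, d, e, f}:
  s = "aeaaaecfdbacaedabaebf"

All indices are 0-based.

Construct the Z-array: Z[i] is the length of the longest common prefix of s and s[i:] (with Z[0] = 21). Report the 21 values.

Z[0]=21
i=1: outside box; Z[1]=0
i=2: outside box; Z[2]=1 scan→box=[2,3)
i=3: outside box; Z[3]=1 scan→box=[3,4)
i=4: outside box; Z[4]=2 scan→box=[4,6)
i=5: min(r-i=1, Z[1]=0)=0; Z[5]=0
i=6: outside box; Z[6]=0
i=7: outside box; Z[7]=0
i=8: outside box; Z[8]=0
i=9: outside box; Z[9]=0
i=10: outside box; Z[10]=1 scan→box=[10,11)
i=11: outside box; Z[11]=0
i=12: outside box; Z[12]=2 scan→box=[12,14)
i=13: min(r-i=1, Z[1]=0)=0; Z[13]=0
i=14: outside box; Z[14]=0
i=15: outside box; Z[15]=1 scan→box=[15,16)
i=16: outside box; Z[16]=0
i=17: outside box; Z[17]=2 scan→box=[17,19)
i=18: min(r-i=1, Z[1]=0)=0; Z[18]=0
i=19: outside box; Z[19]=0
i=20: outside box; Z[20]=0

[21, 0, 1, 1, 2, 0, 0, 0, 0, 0, 1, 0, 2, 0, 0, 1, 0, 2, 0, 0, 0]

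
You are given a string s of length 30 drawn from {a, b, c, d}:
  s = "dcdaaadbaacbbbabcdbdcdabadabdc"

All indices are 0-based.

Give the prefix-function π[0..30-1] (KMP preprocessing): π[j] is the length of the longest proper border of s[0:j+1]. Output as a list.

[0, 0, 1, 0, 0, 0, 1, 0, 0, 0, 0, 0, 0, 0, 0, 0, 0, 1, 0, 1, 2, 3, 4, 0, 0, 1, 0, 0, 1, 2]

π[0] = 0
j=1 s[j]='c': π[1]=0 (border '')
j=2 s[j]='d': π[2]=1 (border 'd')
j=3 s[j]='a': k: 1→0; π[3]=0 (border '')
j=4 s[j]='a': π[4]=0 (border '')
j=5 s[j]='a': π[5]=0 (border '')
j=6 s[j]='d': π[6]=1 (border 'd')
j=7 s[j]='b': k: 1→0; π[7]=0 (border '')
j=8 s[j]='a': π[8]=0 (border '')
j=9 s[j]='a': π[9]=0 (border '')
j=10 s[j]='c': π[10]=0 (border '')
j=11 s[j]='b': π[11]=0 (border '')
j=12 s[j]='b': π[12]=0 (border '')
j=13 s[j]='b': π[13]=0 (border '')
j=14 s[j]='a': π[14]=0 (border '')
j=15 s[j]='b': π[15]=0 (border '')
j=16 s[j]='c': π[16]=0 (border '')
j=17 s[j]='d': π[17]=1 (border 'd')
j=18 s[j]='b': k: 1→0; π[18]=0 (border '')
j=19 s[j]='d': π[19]=1 (border 'd')
j=20 s[j]='c': π[20]=2 (border 'dc')
j=21 s[j]='d': π[21]=3 (border 'dcd')
j=22 s[j]='a': π[22]=4 (border 'dcda')
j=23 s[j]='b': k: 4→0; π[23]=0 (border '')
j=24 s[j]='a': π[24]=0 (border '')
j=25 s[j]='d': π[25]=1 (border 'd')
j=26 s[j]='a': k: 1→0; π[26]=0 (border '')
j=27 s[j]='b': π[27]=0 (border '')
j=28 s[j]='d': π[28]=1 (border 'd')
j=29 s[j]='c': π[29]=2 (border 'dc')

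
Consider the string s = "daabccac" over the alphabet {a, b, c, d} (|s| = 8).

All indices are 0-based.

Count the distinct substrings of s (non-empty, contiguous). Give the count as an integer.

32

rank→(start, suffix):
  0 → (1, 'aabccac')
  1 → (2, 'abccac')
  2 → (6, 'ac')
  3 → (3, 'bccac')
  4 → (7, 'c')
  5 → (5, 'cac')
  6 → (4, 'ccac')
  7 → (0, 'daabccac')

SA = [1, 2, 6, 3, 7, 5, 4, 0]
rank  pair      lcp
   1  s[1:],s[2:]  1  'a'
   2  s[2:],s[6:]  1  'a'
   3  s[6:],s[3:]  0  ''
   4  s[3:],s[7:]  0  ''
   5  s[7:],s[5:]  1  'c'
   6  s[5:],s[4:]  1  'c'
   7  s[4:],s[0:]  0  ''

n(n+1)/2 = 8·9/2 = 36
Σ LCP = 0 + 1 + 1 + 0 + 0 + 1 + 1 + 0 = 4
distinct = 36 − 4 = 32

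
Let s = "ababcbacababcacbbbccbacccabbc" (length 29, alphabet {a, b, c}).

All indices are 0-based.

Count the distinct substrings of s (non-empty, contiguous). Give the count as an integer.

378

rank→(start, suffix):
  0 → (8, 'ababcacbbbccbacccabbc')
  1 → (0, 'ababcbacababcacbbbccbacccabbc')
  2 → (25, 'abbc')
  3 → (10, 'abcacbbbccbacccabbc')
  4 → (2, 'abcbacababcacbbbccbacccabbc')
  5 → (6, 'acababcacbbbccbacccabbc')
  6 → (13, 'acbbbccbacccabbc')
  7 → (21, 'acccabbc')
  8 → (9, 'babcacbbbccbacccabbc')
  9 → (1, 'babcbacababcacbbbccbacccabbc')
  10 → (5, 'bacababcacbbbccbacccabbc')
  11 → (20, 'bacccabbc')
  12 → (15, 'bbbccbacccabbc')
  13 → (26, 'bbc')
  14 → (16, 'bbccbacccabbc')
  15 → (27, 'bc')
  16 → (11, 'bcacbbbccbacccabbc')
  17 → (3, 'bcbacababcacbbbccbacccabbc')
  18 → (17, 'bccbacccabbc')
  19 → (28, 'c')
  20 → (7, 'cababcacbbbccbacccabbc')
  21 → (24, 'cabbc')
  22 → (12, 'cacbbbccbacccabbc')
  23 → (4, 'cbacababcacbbbccbacccabbc')
  24 → (19, 'cbacccabbc')
  25 → (14, 'cbbbccbacccabbc')
  26 → (23, 'ccabbc')
  27 → (18, 'ccbacccabbc')
  28 → (22, 'cccabbc')

SA = [8, 0, 25, 10, 2, 6, 13, 21, 9, 1, 5, 20, 15, 26, 16, 27, 11, 3, 17, 28, 7, 24, 12, 4, 19, 14, 23, 18, 22]
[i] adj suffixes → lcp
  [1] 8/0 → 5 ('ababc')
  [2] 0/25 → 2 ('ab')
  [3] 25/10 → 2 ('ab')
  [4] 10/2 → 3 ('abc')
  [5] 2/6 → 1 ('a')
  [6] 6/13 → 2 ('ac')
  [7] 13/21 → 2 ('ac')
  [8] 21/9 → 0 ('')
  [9] 9/1 → 4 ('babc')
  [10] 1/5 → 2 ('ba')
  [11] 5/20 → 3 ('bac')
  [12] 20/15 → 1 ('b')
  [13] 15/26 → 2 ('bb')
  [14] 26/16 → 3 ('bbc')
  [15] 16/27 → 1 ('b')
  [16] 27/11 → 2 ('bc')
  [17] 11/3 → 2 ('bc')
  [18] 3/17 → 2 ('bc')
  [19] 17/28 → 0 ('')
  [20] 28/7 → 1 ('c')
  [21] 7/24 → 3 ('cab')
  [22] 24/12 → 2 ('ca')
  [23] 12/4 → 1 ('c')
  [24] 4/19 → 4 ('cbac')
  [25] 19/14 → 2 ('cb')
  [26] 14/23 → 1 ('c')
  [27] 23/18 → 2 ('cc')
  [28] 18/22 → 2 ('cc')

n(n+1)/2 = 29·30/2 = 435
Σ LCP = 0 + 5 + 2 + 2 + 3 + 1 + 2 + 2 + 0 + 4 + 2 + 3 + 1 + 2 + 3 + 1 + 2 + 2 + 2 + 0 + 1 + 3 + 2 + 1 + 4 + 2 + 1 + 2 + 2 = 57
distinct = 435 − 57 = 378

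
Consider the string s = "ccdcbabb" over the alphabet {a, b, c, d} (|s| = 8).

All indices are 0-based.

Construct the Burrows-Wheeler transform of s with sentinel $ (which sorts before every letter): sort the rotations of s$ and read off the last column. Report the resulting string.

rank  rotation   last
    0  $ccdcbabb  b
    1  abb$ccdcb  b
    2  b$ccdcbab  b
    3  babb$ccdc  c
    4  bb$ccdcba  a
    5  cbabb$ccd  d
    6  ccdcbabb$  $
    7  cdcbabb$c  c
    8  dcbabb$cc  c

bbbcad$cc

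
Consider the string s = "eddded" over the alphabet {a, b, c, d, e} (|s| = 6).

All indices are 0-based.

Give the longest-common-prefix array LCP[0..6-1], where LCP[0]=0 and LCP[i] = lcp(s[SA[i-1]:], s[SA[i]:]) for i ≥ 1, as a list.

rank→(start, suffix):
  0 → (5, 'd')
  1 → (1, 'ddded')
  2 → (2, 'dded')
  3 → (3, 'ded')
  4 → (4, 'ed')
  5 → (0, 'eddded')

SA = [5, 1, 2, 3, 4, 0]
[i] adj suffixes → lcp
  [1] 5/1 → 1 ('d')
  [2] 1/2 → 2 ('dd')
  [3] 2/3 → 1 ('d')
  [4] 3/4 → 0 ('')
  [5] 4/0 → 2 ('ed')

[0, 1, 2, 1, 0, 2]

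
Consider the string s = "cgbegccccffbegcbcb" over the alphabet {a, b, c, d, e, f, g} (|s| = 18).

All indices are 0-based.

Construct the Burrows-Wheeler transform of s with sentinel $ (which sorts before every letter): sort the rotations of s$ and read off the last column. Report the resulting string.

bccfgbggccc$bbfccee

rank  rotation             last
    0  $cgbegccccffbegcbcb  b
    1  b$cgbegccccffbegcbc  c
    2  bcb$cgbegccccffbegc  c
    3  begcbcb$cgbegccccff  f
    4  begccccffbegcbcb$cg  g
    5  cb$cgbegccccffbegcb  b
    6  cbcb$cgbegccccffbeg  g
    7  ccccffbegcbcb$cgbeg  g
    8  cccffbegcbcb$cgbegc  c
    9  ccffbegcbcb$cgbegcc  c
   10  cffbegcbcb$cgbegccc  c
   11  cgbegccccffbegcbcb$  $
   12  egcbcb$cgbegccccffb  b
   13  egccccffbegcbcb$cgb  b
   14  fbegcbcb$cgbegccccf  f
   15  ffbegcbcb$cgbegcccc  c
   16  gbegccccffbegcbcb$c  c
   17  gcbcb$cgbegccccffbe  e
   18  gccccffbegcbcb$cgbe  e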